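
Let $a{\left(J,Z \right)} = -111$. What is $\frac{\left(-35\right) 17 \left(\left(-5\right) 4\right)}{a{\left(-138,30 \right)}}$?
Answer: $- \frac{11900}{111} \approx -107.21$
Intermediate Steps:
$\frac{\left(-35\right) 17 \left(\left(-5\right) 4\right)}{a{\left(-138,30 \right)}} = \frac{\left(-35\right) 17 \left(\left(-5\right) 4\right)}{-111} = \left(-595\right) \left(-20\right) \left(- \frac{1}{111}\right) = 11900 \left(- \frac{1}{111}\right) = - \frac{11900}{111}$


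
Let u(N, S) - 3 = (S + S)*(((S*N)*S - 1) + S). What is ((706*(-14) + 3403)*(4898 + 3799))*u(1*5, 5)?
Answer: -72880277301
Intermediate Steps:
u(N, S) = 3 + 2*S*(-1 + S + N*S**2) (u(N, S) = 3 + (S + S)*(((S*N)*S - 1) + S) = 3 + (2*S)*(((N*S)*S - 1) + S) = 3 + (2*S)*((N*S**2 - 1) + S) = 3 + (2*S)*((-1 + N*S**2) + S) = 3 + (2*S)*(-1 + S + N*S**2) = 3 + 2*S*(-1 + S + N*S**2))
((706*(-14) + 3403)*(4898 + 3799))*u(1*5, 5) = ((706*(-14) + 3403)*(4898 + 3799))*(3 - 2*5 + 2*5**2 + 2*(1*5)*5**3) = ((-9884 + 3403)*8697)*(3 - 10 + 2*25 + 2*5*125) = (-6481*8697)*(3 - 10 + 50 + 1250) = -56365257*1293 = -72880277301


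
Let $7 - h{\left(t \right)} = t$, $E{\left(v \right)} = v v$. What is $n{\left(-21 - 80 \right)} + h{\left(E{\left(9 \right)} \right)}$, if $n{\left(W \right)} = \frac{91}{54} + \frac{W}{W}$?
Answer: $- \frac{3851}{54} \approx -71.315$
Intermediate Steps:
$E{\left(v \right)} = v^{2}$
$n{\left(W \right)} = \frac{145}{54}$ ($n{\left(W \right)} = 91 \cdot \frac{1}{54} + 1 = \frac{91}{54} + 1 = \frac{145}{54}$)
$h{\left(t \right)} = 7 - t$
$n{\left(-21 - 80 \right)} + h{\left(E{\left(9 \right)} \right)} = \frac{145}{54} + \left(7 - 9^{2}\right) = \frac{145}{54} + \left(7 - 81\right) = \frac{145}{54} - 74 = - \frac{3851}{54}$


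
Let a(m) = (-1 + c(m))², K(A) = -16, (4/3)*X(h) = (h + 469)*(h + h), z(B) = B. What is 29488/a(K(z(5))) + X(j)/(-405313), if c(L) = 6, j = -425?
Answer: 11952570994/10132825 ≈ 1179.6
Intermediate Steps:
X(h) = 3*h*(469 + h)/2 (X(h) = 3*((h + 469)*(h + h))/4 = 3*((469 + h)*(2*h))/4 = 3*(2*h*(469 + h))/4 = 3*h*(469 + h)/2)
a(m) = 25 (a(m) = (-1 + 6)² = 5² = 25)
29488/a(K(z(5))) + X(j)/(-405313) = 29488/25 + ((3/2)*(-425)*(469 - 425))/(-405313) = 29488*(1/25) + ((3/2)*(-425)*44)*(-1/405313) = 29488/25 - 28050*(-1/405313) = 29488/25 + 28050/405313 = 11952570994/10132825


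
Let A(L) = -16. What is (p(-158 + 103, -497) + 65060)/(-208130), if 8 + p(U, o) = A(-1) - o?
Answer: -5041/16010 ≈ -0.31487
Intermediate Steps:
p(U, o) = -24 - o (p(U, o) = -8 + (-16 - o) = -24 - o)
(p(-158 + 103, -497) + 65060)/(-208130) = ((-24 - 1*(-497)) + 65060)/(-208130) = ((-24 + 497) + 65060)*(-1/208130) = (473 + 65060)*(-1/208130) = 65533*(-1/208130) = -5041/16010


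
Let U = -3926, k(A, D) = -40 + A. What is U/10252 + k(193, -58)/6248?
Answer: -521843/1455784 ≈ -0.35846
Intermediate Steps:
U/10252 + k(193, -58)/6248 = -3926/10252 + (-40 + 193)/6248 = -3926*1/10252 + 153*(1/6248) = -1963/5126 + 153/6248 = -521843/1455784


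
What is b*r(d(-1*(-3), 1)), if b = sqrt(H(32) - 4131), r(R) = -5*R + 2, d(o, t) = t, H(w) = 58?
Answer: -3*I*sqrt(4073) ≈ -191.46*I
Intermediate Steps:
r(R) = 2 - 5*R
b = I*sqrt(4073) (b = sqrt(58 - 4131) = sqrt(-4073) = I*sqrt(4073) ≈ 63.82*I)
b*r(d(-1*(-3), 1)) = (I*sqrt(4073))*(2 - 5*1) = (I*sqrt(4073))*(2 - 5) = (I*sqrt(4073))*(-3) = -3*I*sqrt(4073)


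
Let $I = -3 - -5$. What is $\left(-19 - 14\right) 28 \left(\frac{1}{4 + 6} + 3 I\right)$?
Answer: $- \frac{28182}{5} \approx -5636.4$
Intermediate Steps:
$I = 2$ ($I = -3 + 5 = 2$)
$\left(-19 - 14\right) 28 \left(\frac{1}{4 + 6} + 3 I\right) = \left(-19 - 14\right) 28 \left(\frac{1}{4 + 6} + 3 \cdot 2\right) = \left(-33\right) 28 \left(\frac{1}{10} + 6\right) = - 924 \left(\frac{1}{10} + 6\right) = \left(-924\right) \frac{61}{10} = - \frac{28182}{5}$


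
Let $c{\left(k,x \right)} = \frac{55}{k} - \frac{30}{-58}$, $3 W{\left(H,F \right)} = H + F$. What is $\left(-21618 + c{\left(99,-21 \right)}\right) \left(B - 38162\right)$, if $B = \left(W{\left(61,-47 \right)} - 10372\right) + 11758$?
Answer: $\frac{622393573652}{783} \approx 7.9488 \cdot 10^{8}$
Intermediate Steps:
$W{\left(H,F \right)} = \frac{F}{3} + \frac{H}{3}$ ($W{\left(H,F \right)} = \frac{H + F}{3} = \frac{F + H}{3} = \frac{F}{3} + \frac{H}{3}$)
$c{\left(k,x \right)} = \frac{15}{29} + \frac{55}{k}$ ($c{\left(k,x \right)} = \frac{55}{k} - - \frac{15}{29} = \frac{55}{k} + \frac{15}{29} = \frac{15}{29} + \frac{55}{k}$)
$B = \frac{4172}{3}$ ($B = \left(\left(\frac{1}{3} \left(-47\right) + \frac{1}{3} \cdot 61\right) - 10372\right) + 11758 = \left(\left(- \frac{47}{3} + \frac{61}{3}\right) - 10372\right) + 11758 = \left(\frac{14}{3} - 10372\right) + 11758 = - \frac{31102}{3} + 11758 = \frac{4172}{3} \approx 1390.7$)
$\left(-21618 + c{\left(99,-21 \right)}\right) \left(B - 38162\right) = \left(-21618 + \left(\frac{15}{29} + \frac{55}{99}\right)\right) \left(\frac{4172}{3} - 38162\right) = \left(-21618 + \left(\frac{15}{29} + 55 \cdot \frac{1}{99}\right)\right) \left(- \frac{110314}{3}\right) = \left(-21618 + \left(\frac{15}{29} + \frac{5}{9}\right)\right) \left(- \frac{110314}{3}\right) = \left(-21618 + \frac{280}{261}\right) \left(- \frac{110314}{3}\right) = \left(- \frac{5642018}{261}\right) \left(- \frac{110314}{3}\right) = \frac{622393573652}{783}$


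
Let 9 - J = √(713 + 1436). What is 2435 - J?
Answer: 2426 + √2149 ≈ 2472.4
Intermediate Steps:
J = 9 - √2149 (J = 9 - √(713 + 1436) = 9 - √2149 ≈ -37.357)
2435 - J = 2435 - (9 - √2149) = 2435 + (-9 + √2149) = 2426 + √2149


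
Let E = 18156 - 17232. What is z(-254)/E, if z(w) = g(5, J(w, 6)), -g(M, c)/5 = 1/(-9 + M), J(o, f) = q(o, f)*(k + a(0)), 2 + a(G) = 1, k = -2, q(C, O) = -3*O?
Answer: 5/3696 ≈ 0.0013528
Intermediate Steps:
a(G) = -1 (a(G) = -2 + 1 = -1)
J(o, f) = 9*f (J(o, f) = (-3*f)*(-2 - 1) = -3*f*(-3) = 9*f)
E = 924
g(M, c) = -5/(-9 + M)
z(w) = 5/4 (z(w) = -5/(-9 + 5) = -5/(-4) = -5*(-1/4) = 5/4)
z(-254)/E = (5/4)/924 = (5/4)*(1/924) = 5/3696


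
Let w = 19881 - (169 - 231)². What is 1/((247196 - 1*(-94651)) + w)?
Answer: 1/357884 ≈ 2.7942e-6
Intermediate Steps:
w = 16037 (w = 19881 - 1*(-62)² = 19881 - 1*3844 = 19881 - 3844 = 16037)
1/((247196 - 1*(-94651)) + w) = 1/((247196 - 1*(-94651)) + 16037) = 1/((247196 + 94651) + 16037) = 1/(341847 + 16037) = 1/357884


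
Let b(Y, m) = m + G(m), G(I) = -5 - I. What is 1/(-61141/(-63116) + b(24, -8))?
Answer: -63116/254439 ≈ -0.24806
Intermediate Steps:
b(Y, m) = -5 (b(Y, m) = m + (-5 - m) = -5)
1/(-61141/(-63116) + b(24, -8)) = 1/(-61141/(-63116) - 5) = 1/(-61141*(-1/63116) - 5) = 1/(61141/63116 - 5) = 1/(-254439/63116) = -63116/254439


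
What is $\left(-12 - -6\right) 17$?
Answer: $-102$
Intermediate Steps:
$\left(-12 - -6\right) 17 = \left(-12 + 6\right) 17 = \left(-6\right) 17 = -102$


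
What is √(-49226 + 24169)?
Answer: I*√25057 ≈ 158.29*I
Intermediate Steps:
√(-49226 + 24169) = √(-25057) = I*√25057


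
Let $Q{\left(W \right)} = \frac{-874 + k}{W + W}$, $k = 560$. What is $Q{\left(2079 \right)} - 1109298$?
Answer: $- \frac{2306230699}{2079} \approx -1.1093 \cdot 10^{6}$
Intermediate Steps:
$Q{\left(W \right)} = - \frac{157}{W}$ ($Q{\left(W \right)} = \frac{-874 + 560}{W + W} = - \frac{314}{2 W} = - 314 \frac{1}{2 W} = - \frac{157}{W}$)
$Q{\left(2079 \right)} - 1109298 = - \frac{157}{2079} - 1109298 = - \frac{2306230699}{2079}$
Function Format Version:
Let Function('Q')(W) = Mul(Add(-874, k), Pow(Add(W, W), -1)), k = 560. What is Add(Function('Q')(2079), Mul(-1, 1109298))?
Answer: Rational(-2306230699, 2079) ≈ -1.1093e+6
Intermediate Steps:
Function('Q')(W) = Mul(-157, Pow(W, -1)) (Function('Q')(W) = Mul(Add(-874, 560), Pow(Add(W, W), -1)) = Mul(-314, Pow(Mul(2, W), -1)) = Mul(-314, Mul(Rational(1, 2), Pow(W, -1))) = Mul(-157, Pow(W, -1)))
Add(Function('Q')(2079), Mul(-1, 1109298)) = Add(Mul(-157, Pow(2079, -1)), Mul(-1, 1109298)) = Add(Mul(-157, Rational(1, 2079)), -1109298) = Add(Rational(-157, 2079), -1109298) = Rational(-2306230699, 2079)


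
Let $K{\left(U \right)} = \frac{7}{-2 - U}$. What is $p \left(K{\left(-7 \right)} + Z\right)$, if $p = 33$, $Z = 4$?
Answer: $\frac{891}{5} \approx 178.2$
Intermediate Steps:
$p \left(K{\left(-7 \right)} + Z\right) = 33 \left(- \frac{7}{2 - 7} + 4\right) = 33 \left(- \frac{7}{-5} + 4\right) = 33 \left(\left(-7\right) \left(- \frac{1}{5}\right) + 4\right) = 33 \left(\frac{7}{5} + 4\right) = 33 \cdot \frac{27}{5} = \frac{891}{5}$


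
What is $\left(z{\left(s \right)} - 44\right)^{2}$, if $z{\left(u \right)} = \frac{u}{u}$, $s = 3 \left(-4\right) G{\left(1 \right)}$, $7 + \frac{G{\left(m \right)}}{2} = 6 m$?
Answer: $1849$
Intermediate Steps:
$G{\left(m \right)} = -14 + 12 m$ ($G{\left(m \right)} = -14 + 2 \cdot 6 m = -14 + 12 m$)
$s = 24$ ($s = 3 \left(-4\right) \left(-14 + 12 \cdot 1\right) = - 12 \left(-14 + 12\right) = \left(-12\right) \left(-2\right) = 24$)
$z{\left(u \right)} = 1$
$\left(z{\left(s \right)} - 44\right)^{2} = \left(1 - 44\right)^{2} = \left(-43\right)^{2} = 1849$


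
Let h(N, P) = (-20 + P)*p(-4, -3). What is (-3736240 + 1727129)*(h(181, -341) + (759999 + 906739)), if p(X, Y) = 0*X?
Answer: -3348661649918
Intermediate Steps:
p(X, Y) = 0
h(N, P) = 0 (h(N, P) = (-20 + P)*0 = 0)
(-3736240 + 1727129)*(h(181, -341) + (759999 + 906739)) = (-3736240 + 1727129)*(0 + (759999 + 906739)) = -2009111*(0 + 1666738) = -2009111*1666738 = -3348661649918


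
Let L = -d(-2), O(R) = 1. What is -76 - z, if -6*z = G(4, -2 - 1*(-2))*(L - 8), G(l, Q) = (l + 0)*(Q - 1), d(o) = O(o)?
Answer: -70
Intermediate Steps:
d(o) = 1
G(l, Q) = l*(-1 + Q)
L = -1 (L = -1*1 = -1)
z = -6 (z = -4*(-1 + (-2 - 1*(-2)))*(-1 - 8)/6 = -4*(-1 + (-2 + 2))*(-9)/6 = -4*(-1 + 0)*(-9)/6 = -4*(-1)*(-9)/6 = -(-2)*(-9)/3 = -1/6*36 = -6)
-76 - z = -76 - 1*(-6) = -76 + 6 = -70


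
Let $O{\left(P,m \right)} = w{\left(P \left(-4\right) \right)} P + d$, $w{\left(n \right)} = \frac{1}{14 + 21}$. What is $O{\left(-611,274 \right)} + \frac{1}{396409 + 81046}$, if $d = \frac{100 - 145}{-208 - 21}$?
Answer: $- \frac{13210605301}{765360365} \approx -17.261$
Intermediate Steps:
$w{\left(n \right)} = \frac{1}{35}$
$d = \frac{45}{229}$ ($d = - \frac{45}{-229} = \left(-45\right) \left(- \frac{1}{229}\right) = \frac{45}{229} \approx 0.19651$)
$O{\left(P,m \right)} = \frac{45}{229} + \frac{P}{35}$ ($O{\left(P,m \right)} = \frac{P}{35} + \frac{45}{229} = \frac{45}{229} + \frac{P}{35}$)
$O{\left(-611,274 \right)} + \frac{1}{396409 + 81046} = \left(\frac{45}{229} + \frac{1}{35} \left(-611\right)\right) + \frac{1}{396409 + 81046} = \left(\frac{45}{229} - \frac{611}{35}\right) + \frac{1}{477455} = - \frac{138344}{8015} + \frac{1}{477455} = - \frac{13210605301}{765360365}$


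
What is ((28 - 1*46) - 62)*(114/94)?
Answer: -4560/47 ≈ -97.021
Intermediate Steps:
((28 - 1*46) - 62)*(114/94) = ((28 - 46) - 62)*(114*(1/94)) = (-18 - 62)*(57/47) = -80*57/47 = -4560/47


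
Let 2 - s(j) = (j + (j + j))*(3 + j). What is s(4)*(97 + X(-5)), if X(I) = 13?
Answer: -9020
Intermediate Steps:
s(j) = 2 - 3*j*(3 + j) (s(j) = 2 - (j + (j + j))*(3 + j) = 2 - (j + 2*j)*(3 + j) = 2 - 3*j*(3 + j))
s(4)*(97 + X(-5)) = (2 - 9*4 - 3*4**2)*(97 + 13) = (2 - 36 - 3*16)*110 = (2 - 36 - 48)*110 = -82*110 = -9020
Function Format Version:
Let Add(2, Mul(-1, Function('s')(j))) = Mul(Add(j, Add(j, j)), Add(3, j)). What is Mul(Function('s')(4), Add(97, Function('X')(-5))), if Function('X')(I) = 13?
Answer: -9020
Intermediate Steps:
Function('s')(j) = Add(2, Mul(-3, j, Add(3, j))) (Function('s')(j) = Add(2, Mul(-1, Mul(Add(j, Add(j, j)), Add(3, j)))) = Add(2, Mul(-1, Mul(Add(j, Mul(2, j)), Add(3, j)))) = Add(2, Mul(-1, Mul(Mul(3, j), Add(3, j)))) = Add(2, Mul(-1, Mul(3, j, Add(3, j)))) = Add(2, Mul(-3, j, Add(3, j))))
Mul(Function('s')(4), Add(97, Function('X')(-5))) = Mul(Add(2, Mul(-9, 4), Mul(-3, Pow(4, 2))), Add(97, 13)) = Mul(Add(2, -36, Mul(-3, 16)), 110) = Mul(Add(2, -36, -48), 110) = Mul(-82, 110) = -9020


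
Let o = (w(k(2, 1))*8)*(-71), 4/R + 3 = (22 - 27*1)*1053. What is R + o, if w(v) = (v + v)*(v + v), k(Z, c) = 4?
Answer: -47875585/1317 ≈ -36352.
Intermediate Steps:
w(v) = 4*v² (w(v) = (2*v)*(2*v) = 4*v²)
R = -1/1317 (R = 4/(-3 + (22 - 27*1)*1053) = 4/(-3 + (22 - 27)*1053) = 4/(-3 - 5*1053) = 4/(-3 - 5265) = 4/(-5268) = 4*(-1/5268) = -1/1317 ≈ -0.00075930)
o = -36352 (o = ((4*4²)*8)*(-71) = ((4*16)*8)*(-71) = (64*8)*(-71) = 512*(-71) = -36352)
R + o = -1/1317 - 36352 = -47875585/1317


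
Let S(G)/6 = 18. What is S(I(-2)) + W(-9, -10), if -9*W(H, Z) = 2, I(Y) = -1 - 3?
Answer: 970/9 ≈ 107.78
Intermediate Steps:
I(Y) = -4
W(H, Z) = -2/9 (W(H, Z) = -1/9*2 = -2/9)
S(G) = 108 (S(G) = 6*18 = 108)
S(I(-2)) + W(-9, -10) = 108 - 2/9 = 970/9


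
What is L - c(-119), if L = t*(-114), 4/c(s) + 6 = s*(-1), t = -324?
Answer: 4173764/113 ≈ 36936.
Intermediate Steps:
c(s) = 4/(-6 - s) (c(s) = 4/(-6 + s*(-1)) = 4/(-6 - s))
L = 36936 (L = -324*(-114) = 36936)
L - c(-119) = 36936 - (-4)/(6 - 119) = 36936 - (-4)/(-113) = 36936 - (-4)*(-1)/113 = 36936 - 1*4/113 = 36936 - 4/113 = 4173764/113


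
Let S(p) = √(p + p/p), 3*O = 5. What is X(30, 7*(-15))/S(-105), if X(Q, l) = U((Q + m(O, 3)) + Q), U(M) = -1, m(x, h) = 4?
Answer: I*√26/52 ≈ 0.098058*I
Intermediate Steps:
O = 5/3 (O = (⅓)*5 = 5/3 ≈ 1.6667)
S(p) = √(1 + p) (S(p) = √(p + 1) = √(1 + p))
X(Q, l) = -1
X(30, 7*(-15))/S(-105) = -1/(√(1 - 105)) = -1/(√(-104)) = -1/(2*I*√26) = -(-1)*I*√26/52 = I*√26/52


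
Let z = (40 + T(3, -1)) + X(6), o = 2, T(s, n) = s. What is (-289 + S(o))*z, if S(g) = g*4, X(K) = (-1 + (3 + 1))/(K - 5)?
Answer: -12926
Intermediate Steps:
X(K) = 3/(-5 + K) (X(K) = (-1 + 4)/(-5 + K) = 3/(-5 + K))
S(g) = 4*g
z = 46 (z = (40 + 3) + 3/(-5 + 6) = 43 + 3/1 = 43 + 3*1 = 43 + 3 = 46)
(-289 + S(o))*z = (-289 + 4*2)*46 = (-289 + 8)*46 = -281*46 = -12926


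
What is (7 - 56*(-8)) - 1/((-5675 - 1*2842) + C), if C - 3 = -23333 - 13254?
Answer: 20520956/45101 ≈ 455.00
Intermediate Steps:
C = -36584 (C = 3 + (-23333 - 13254) = 3 - 36587 = -36584)
(7 - 56*(-8)) - 1/((-5675 - 1*2842) + C) = (7 - 56*(-8)) - 1/((-5675 - 1*2842) - 36584) = (7 + 448) - 1/((-5675 - 2842) - 36584) = 455 - 1/(-8517 - 36584) = 455 - 1/(-45101) = 455 - 1*(-1/45101) = 455 + 1/45101 = 20520956/45101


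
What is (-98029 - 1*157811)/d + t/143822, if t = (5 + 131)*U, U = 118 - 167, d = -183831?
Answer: 846913588/629498621 ≈ 1.3454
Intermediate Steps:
U = -49
t = -6664 (t = (5 + 131)*(-49) = 136*(-49) = -6664)
(-98029 - 1*157811)/d + t/143822 = (-98029 - 1*157811)/(-183831) - 6664/143822 = (-98029 - 157811)*(-1/183831) - 6664*1/143822 = -255840*(-1/183831) - 476/10273 = 85280/61277 - 476/10273 = 846913588/629498621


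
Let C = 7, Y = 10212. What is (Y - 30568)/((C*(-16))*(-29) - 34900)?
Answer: 5089/7913 ≈ 0.64312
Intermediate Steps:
(Y - 30568)/((C*(-16))*(-29) - 34900) = (10212 - 30568)/((7*(-16))*(-29) - 34900) = -20356/(-112*(-29) - 34900) = -20356/(3248 - 34900) = -20356/(-31652) = -20356*(-1/31652) = 5089/7913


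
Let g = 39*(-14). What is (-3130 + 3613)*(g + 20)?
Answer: -254058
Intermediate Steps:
g = -546
(-3130 + 3613)*(g + 20) = (-3130 + 3613)*(-546 + 20) = 483*(-526) = -254058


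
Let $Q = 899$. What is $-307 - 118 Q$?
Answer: $-106389$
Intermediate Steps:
$-307 - 118 Q = -307 - 106082 = -106389$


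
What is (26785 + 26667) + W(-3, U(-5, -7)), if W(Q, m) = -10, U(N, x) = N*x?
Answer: 53442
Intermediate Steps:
(26785 + 26667) + W(-3, U(-5, -7)) = (26785 + 26667) - 10 = 53452 - 10 = 53442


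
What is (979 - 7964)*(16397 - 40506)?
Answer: 168401365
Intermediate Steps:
(979 - 7964)*(16397 - 40506) = -6985*(-24109) = 168401365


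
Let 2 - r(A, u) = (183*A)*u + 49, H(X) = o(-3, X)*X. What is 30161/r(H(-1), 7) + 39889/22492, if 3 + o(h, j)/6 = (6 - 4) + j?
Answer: -63332721/346804148 ≈ -0.18262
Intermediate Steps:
o(h, j) = -6 + 6*j (o(h, j) = -18 + 6*((6 - 4) + j) = -18 + 6*(2 + j) = -18 + (12 + 6*j) = -6 + 6*j)
H(X) = X*(-6 + 6*X) (H(X) = (-6 + 6*X)*X = X*(-6 + 6*X))
r(A, u) = -47 - 183*A*u (r(A, u) = 2 - ((183*A)*u + 49) = 2 - (183*A*u + 49) = 2 - (49 + 183*A*u) = 2 + (-49 - 183*A*u) = -47 - 183*A*u)
30161/r(H(-1), 7) + 39889/22492 = 30161/(-47 - 183*6*(-1)*(-1 - 1)*7) + 39889/22492 = 30161/(-47 - 183*6*(-1)*(-2)*7) + 39889*(1/22492) = 30161/(-47 - 183*12*7) + 39889/22492 = 30161/(-47 - 15372) + 39889/22492 = 30161/(-15419) + 39889/22492 = 30161*(-1/15419) + 39889/22492 = -30161/15419 + 39889/22492 = -63332721/346804148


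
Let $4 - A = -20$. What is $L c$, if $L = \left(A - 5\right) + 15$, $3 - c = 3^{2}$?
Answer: $-204$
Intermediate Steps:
$A = 24$ ($A = 4 - -20 = 4 + 20 = 24$)
$c = -6$ ($c = 3 - 3^{2} = 3 - 9 = -6$)
$L = 34$ ($L = \left(24 - 5\right) + 15 = 19 + 15 = 34$)
$L c = 34 \left(-6\right) = -204$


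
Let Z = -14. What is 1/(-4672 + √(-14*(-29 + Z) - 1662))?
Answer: -1168/5457161 - I*√265/10914322 ≈ -0.00021403 - 1.4915e-6*I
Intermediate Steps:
1/(-4672 + √(-14*(-29 + Z) - 1662)) = 1/(-4672 + √(-14*(-29 - 14) - 1662)) = 1/(-4672 + √(-14*(-43) - 1662)) = 1/(-4672 + √(602 - 1662)) = 1/(-4672 + √(-1060)) = 1/(-4672 + 2*I*√265)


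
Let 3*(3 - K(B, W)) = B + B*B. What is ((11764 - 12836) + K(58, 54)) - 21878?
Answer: -72263/3 ≈ -24088.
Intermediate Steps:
K(B, W) = 3 - B/3 - B**2/3 (K(B, W) = 3 - (B + B*B)/3 = 3 - (B + B**2)/3 = 3 + (-B/3 - B**2/3) = 3 - B/3 - B**2/3)
((11764 - 12836) + K(58, 54)) - 21878 = ((11764 - 12836) + (3 - 1/3*58 - 1/3*58**2)) - 21878 = (-1072 + (3 - 58/3 - 1/3*3364)) - 21878 = (-1072 + (3 - 58/3 - 3364/3)) - 21878 = (-1072 - 3413/3) - 21878 = -6629/3 - 21878 = -72263/3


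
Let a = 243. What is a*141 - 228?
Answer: 34035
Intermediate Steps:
a*141 - 228 = 243*141 - 228 = 34263 - 228 = 34035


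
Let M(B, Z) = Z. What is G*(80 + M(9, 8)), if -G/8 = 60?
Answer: -42240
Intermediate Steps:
G = -480 (G = -8*60 = -480)
G*(80 + M(9, 8)) = -480*(80 + 8) = -480*88 = -42240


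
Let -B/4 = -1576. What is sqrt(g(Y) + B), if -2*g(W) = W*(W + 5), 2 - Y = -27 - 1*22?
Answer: 2*sqrt(1219) ≈ 69.828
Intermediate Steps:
Y = 51 (Y = 2 - (-27 - 1*22) = 2 - (-27 - 22) = 2 - 1*(-49) = 2 + 49 = 51)
g(W) = -W*(5 + W)/2 (g(W) = -W*(W + 5)/2 = -W*(5 + W)/2)
B = 6304 (B = -4*(-1576) = 6304)
sqrt(g(Y) + B) = sqrt(-1/2*51*(5 + 51) + 6304) = sqrt(-1/2*51*56 + 6304) = sqrt(-1428 + 6304) = sqrt(4876) = 2*sqrt(1219)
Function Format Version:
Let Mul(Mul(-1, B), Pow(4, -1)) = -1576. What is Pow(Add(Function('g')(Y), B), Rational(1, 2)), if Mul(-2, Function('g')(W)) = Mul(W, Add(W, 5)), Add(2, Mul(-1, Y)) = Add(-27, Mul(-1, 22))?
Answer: Mul(2, Pow(1219, Rational(1, 2))) ≈ 69.828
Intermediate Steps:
Y = 51 (Y = Add(2, Mul(-1, Add(-27, Mul(-1, 22)))) = Add(2, Mul(-1, Add(-27, -22))) = Add(2, Mul(-1, -49)) = Add(2, 49) = 51)
Function('g')(W) = Mul(Rational(-1, 2), W, Add(5, W)) (Function('g')(W) = Mul(Rational(-1, 2), Mul(W, Add(W, 5))) = Mul(Rational(-1, 2), Mul(W, Add(5, W))) = Mul(Rational(-1, 2), W, Add(5, W)))
B = 6304 (B = Mul(-4, -1576) = 6304)
Pow(Add(Function('g')(Y), B), Rational(1, 2)) = Pow(Add(Mul(Rational(-1, 2), 51, Add(5, 51)), 6304), Rational(1, 2)) = Pow(Add(Mul(Rational(-1, 2), 51, 56), 6304), Rational(1, 2)) = Pow(Add(-1428, 6304), Rational(1, 2)) = Pow(4876, Rational(1, 2)) = Mul(2, Pow(1219, Rational(1, 2)))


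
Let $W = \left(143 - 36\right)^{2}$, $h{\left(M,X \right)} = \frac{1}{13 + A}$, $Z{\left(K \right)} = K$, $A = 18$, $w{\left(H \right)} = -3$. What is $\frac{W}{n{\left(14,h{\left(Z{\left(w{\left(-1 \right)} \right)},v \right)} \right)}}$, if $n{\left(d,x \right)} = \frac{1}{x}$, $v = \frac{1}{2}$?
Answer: $\frac{11449}{31} \approx 369.32$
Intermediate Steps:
$v = \frac{1}{2} \approx 0.5$
$h{\left(M,X \right)} = \frac{1}{31}$ ($h{\left(M,X \right)} = \frac{1}{13 + 18} = \frac{1}{31}$)
$W = 11449$ ($W = 107^{2} = 11449$)
$\frac{W}{n{\left(14,h{\left(Z{\left(w{\left(-1 \right)} \right)},v \right)} \right)}} = \frac{11449}{\frac{1}{\frac{1}{31}}} = \frac{11449}{31}$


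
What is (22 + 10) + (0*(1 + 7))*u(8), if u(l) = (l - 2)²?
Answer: 32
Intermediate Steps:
u(l) = (-2 + l)²
(22 + 10) + (0*(1 + 7))*u(8) = (22 + 10) + (0*(1 + 7))*(-2 + 8)² = 32 + (0*8)*6² = 32 + 0*36 = 32 + 0 = 32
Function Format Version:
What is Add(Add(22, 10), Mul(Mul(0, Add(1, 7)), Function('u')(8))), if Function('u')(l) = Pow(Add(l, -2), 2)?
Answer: 32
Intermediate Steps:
Function('u')(l) = Pow(Add(-2, l), 2)
Add(Add(22, 10), Mul(Mul(0, Add(1, 7)), Function('u')(8))) = Add(Add(22, 10), Mul(Mul(0, Add(1, 7)), Pow(Add(-2, 8), 2))) = Add(32, Mul(Mul(0, 8), Pow(6, 2))) = Add(32, Mul(0, 36)) = Add(32, 0) = 32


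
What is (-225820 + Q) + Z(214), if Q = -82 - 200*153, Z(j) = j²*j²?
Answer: 2097017114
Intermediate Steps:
Z(j) = j⁴
Q = -30682 (Q = -82 - 30600 = -30682)
(-225820 + Q) + Z(214) = (-225820 - 30682) + 214⁴ = -256502 + 2097273616 = 2097017114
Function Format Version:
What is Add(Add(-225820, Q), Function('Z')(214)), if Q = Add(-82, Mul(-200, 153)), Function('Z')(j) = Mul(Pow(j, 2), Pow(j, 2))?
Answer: 2097017114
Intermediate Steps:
Function('Z')(j) = Pow(j, 4)
Q = -30682 (Q = Add(-82, -30600) = -30682)
Add(Add(-225820, Q), Function('Z')(214)) = Add(Add(-225820, -30682), Pow(214, 4)) = Add(-256502, 2097273616) = 2097017114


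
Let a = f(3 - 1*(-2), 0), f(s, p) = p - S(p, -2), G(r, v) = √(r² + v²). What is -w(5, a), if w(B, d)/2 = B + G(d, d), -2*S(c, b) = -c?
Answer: -10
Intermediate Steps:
S(c, b) = c/2 (S(c, b) = -(-1)*c/2 = c/2)
f(s, p) = p/2 (f(s, p) = p - p/2 = p/2)
a = 0 (a = (½)*0 = 0)
w(B, d) = 2*B + 2*√2*√(d²) (w(B, d) = 2*(B + √(d² + d²)) = 2*(B + √(2*d²)) = 2*(B + √2*√(d²)) = 2*B + 2*√2*√(d²))
-w(5, a) = -(2*5 + 2*√2*√(0²)) = -(10 + 2*√2*√0) = -(10 + 2*√2*0) = -(10 + 0) = -1*10 = -10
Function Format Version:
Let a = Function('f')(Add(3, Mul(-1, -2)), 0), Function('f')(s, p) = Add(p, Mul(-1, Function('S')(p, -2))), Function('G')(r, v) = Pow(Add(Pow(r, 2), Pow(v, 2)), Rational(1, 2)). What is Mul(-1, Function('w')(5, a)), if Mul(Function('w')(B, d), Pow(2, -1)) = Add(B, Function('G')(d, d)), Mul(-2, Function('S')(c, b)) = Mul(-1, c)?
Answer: -10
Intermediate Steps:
Function('S')(c, b) = Mul(Rational(1, 2), c) (Function('S')(c, b) = Mul(Rational(-1, 2), Mul(-1, c)) = Mul(Rational(1, 2), c))
Function('f')(s, p) = Mul(Rational(1, 2), p) (Function('f')(s, p) = Add(p, Mul(-1, Mul(Rational(1, 2), p))) = Add(p, Mul(Rational(-1, 2), p)) = Mul(Rational(1, 2), p))
a = 0 (a = Mul(Rational(1, 2), 0) = 0)
Function('w')(B, d) = Add(Mul(2, B), Mul(2, Pow(2, Rational(1, 2)), Pow(Pow(d, 2), Rational(1, 2)))) (Function('w')(B, d) = Mul(2, Add(B, Pow(Add(Pow(d, 2), Pow(d, 2)), Rational(1, 2)))) = Mul(2, Add(B, Pow(Mul(2, Pow(d, 2)), Rational(1, 2)))) = Mul(2, Add(B, Mul(Pow(2, Rational(1, 2)), Pow(Pow(d, 2), Rational(1, 2))))) = Add(Mul(2, B), Mul(2, Pow(2, Rational(1, 2)), Pow(Pow(d, 2), Rational(1, 2)))))
Mul(-1, Function('w')(5, a)) = Mul(-1, Add(Mul(2, 5), Mul(2, Pow(2, Rational(1, 2)), Pow(Pow(0, 2), Rational(1, 2))))) = Mul(-1, Add(10, Mul(2, Pow(2, Rational(1, 2)), Pow(0, Rational(1, 2))))) = Mul(-1, Add(10, Mul(2, Pow(2, Rational(1, 2)), 0))) = Mul(-1, Add(10, 0)) = Mul(-1, 10) = -10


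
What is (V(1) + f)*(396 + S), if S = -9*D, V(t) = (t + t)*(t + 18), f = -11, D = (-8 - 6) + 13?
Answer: 10935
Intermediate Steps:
D = -1 (D = -14 + 13 = -1)
V(t) = 2*t*(18 + t) (V(t) = (2*t)*(18 + t) = 2*t*(18 + t))
S = 9 (S = -9*(-1) = 9)
(V(1) + f)*(396 + S) = (2*1*(18 + 1) - 11)*(396 + 9) = (2*1*19 - 11)*405 = (38 - 11)*405 = 27*405 = 10935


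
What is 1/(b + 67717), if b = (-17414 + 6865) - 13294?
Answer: 1/43874 ≈ 2.2793e-5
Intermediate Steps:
b = -23843 (b = -10549 - 13294 = -23843)
1/(b + 67717) = 1/(-23843 + 67717) = 1/43874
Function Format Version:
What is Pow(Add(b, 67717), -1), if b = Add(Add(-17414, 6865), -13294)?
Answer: Rational(1, 43874) ≈ 2.2793e-5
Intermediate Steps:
b = -23843 (b = Add(-10549, -13294) = -23843)
Pow(Add(b, 67717), -1) = Pow(Add(-23843, 67717), -1) = Pow(43874, -1) = Rational(1, 43874)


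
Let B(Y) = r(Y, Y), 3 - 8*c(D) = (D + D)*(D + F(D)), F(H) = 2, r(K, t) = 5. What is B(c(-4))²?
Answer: 25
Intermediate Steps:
c(D) = 3/8 - D*(2 + D)/4 (c(D) = 3/8 - (D + D)*(D + 2)/8 = 3/8 - 2*D*(2 + D)/8 = 3/8 - D*(2 + D)/4)
B(Y) = 5
B(c(-4))² = 5² = 25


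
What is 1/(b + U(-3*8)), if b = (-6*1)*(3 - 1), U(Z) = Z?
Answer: -1/36 ≈ -0.027778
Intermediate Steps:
b = -12 (b = -6*2 = -12)
1/(b + U(-3*8)) = 1/(-12 - 3*8) = 1/(-12 - 24) = 1/(-36) = -1/36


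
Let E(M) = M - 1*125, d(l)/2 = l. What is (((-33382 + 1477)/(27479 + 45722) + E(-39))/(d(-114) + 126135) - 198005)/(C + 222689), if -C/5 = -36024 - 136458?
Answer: -1824916719414404/10000834798407393 ≈ -0.18248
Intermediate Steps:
d(l) = 2*l
E(M) = -125 + M (E(M) = M - 125 = -125 + M)
C = 862410 (C = -5*(-36024 - 136458) = -5*(-172482) = 862410)
(((-33382 + 1477)/(27479 + 45722) + E(-39))/(d(-114) + 126135) - 198005)/(C + 222689) = (((-33382 + 1477)/(27479 + 45722) + (-125 - 39))/(2*(-114) + 126135) - 198005)/(862410 + 222689) = ((-31905/73201 - 164)/(-228 + 126135) - 198005)/1085099 = ((-31905*1/73201 - 164)/125907 - 198005)*(1/1085099) = ((-31905/73201 - 164)*(1/125907) - 198005)*(1/1085099) = (-12036869/73201*1/125907 - 198005)*(1/1085099) = (-12036869/9216518307 - 198005)*(1/1085099) = -1824916719414404/9216518307*1/1085099 = -1824916719414404/10000834798407393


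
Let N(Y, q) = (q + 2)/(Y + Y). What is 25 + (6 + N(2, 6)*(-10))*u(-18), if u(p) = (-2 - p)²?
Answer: -3559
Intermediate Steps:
N(Y, q) = (2 + q)/(2*Y) (N(Y, q) = (2 + q)/((2*Y)) = (2 + q)*(1/(2*Y)) = (2 + q)/(2*Y))
25 + (6 + N(2, 6)*(-10))*u(-18) = 25 + (6 + ((½)*(2 + 6)/2)*(-10))*(2 - 18)² = 25 + (6 + ((½)*(½)*8)*(-10))*(-16)² = 25 + (6 + 2*(-10))*256 = 25 + (6 - 20)*256 = 25 - 14*256 = 25 - 3584 = -3559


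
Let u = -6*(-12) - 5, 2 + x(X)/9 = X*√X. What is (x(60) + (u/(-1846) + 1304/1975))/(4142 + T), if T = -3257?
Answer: -63350441/3226577250 + 72*√15/59 ≈ 4.7067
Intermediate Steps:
x(X) = -18 + 9*X^(3/2) (x(X) = -18 + 9*(X*√X) = -18 + 9*X^(3/2))
u = 67 (u = 72 - 5 = 67)
(x(60) + (u/(-1846) + 1304/1975))/(4142 + T) = ((-18 + 9*60^(3/2)) + (67/(-1846) + 1304/1975))/(4142 - 3257) = ((-18 + 9*(120*√15)) + (67*(-1/1846) + 1304*(1/1975)))/885 = ((-18 + 1080*√15) + (-67/1846 + 1304/1975))*(1/885) = ((-18 + 1080*√15) + 2274859/3645850)*(1/885) = (-63350441/3645850 + 1080*√15)*(1/885) = -63350441/3226577250 + 72*√15/59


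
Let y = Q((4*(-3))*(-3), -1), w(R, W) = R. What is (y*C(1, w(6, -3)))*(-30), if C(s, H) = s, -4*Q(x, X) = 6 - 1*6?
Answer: 0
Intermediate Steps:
Q(x, X) = 0 (Q(x, X) = -(6 - 1*6)/4 = -(6 - 6)/4 = -1/4*0 = 0)
y = 0
(y*C(1, w(6, -3)))*(-30) = (0*1)*(-30) = 0*(-30) = 0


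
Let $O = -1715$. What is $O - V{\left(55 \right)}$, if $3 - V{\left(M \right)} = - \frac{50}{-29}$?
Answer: $- \frac{49772}{29} \approx -1716.3$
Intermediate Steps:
$V{\left(M \right)} = \frac{37}{29}$ ($V{\left(M \right)} = 3 - - \frac{50}{-29} = 3 - \left(-50\right) \left(- \frac{1}{29}\right) = 3 - \frac{50}{29} = \frac{37}{29}$)
$O - V{\left(55 \right)} = -1715 - \frac{37}{29} = - \frac{49772}{29}$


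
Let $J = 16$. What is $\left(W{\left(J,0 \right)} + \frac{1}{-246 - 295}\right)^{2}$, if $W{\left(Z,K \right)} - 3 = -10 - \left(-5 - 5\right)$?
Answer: $\frac{2630884}{292681} \approx 8.9889$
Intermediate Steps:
$W{\left(Z,K \right)} = 3$ ($W{\left(Z,K \right)} = 3 - \left(5 - 5\right) = 3 - 0 = 3 + \left(-10 + 10\right) = 3 + 0 = 3$)
$\left(W{\left(J,0 \right)} + \frac{1}{-246 - 295}\right)^{2} = \left(3 + \frac{1}{-246 - 295}\right)^{2} = \left(3 + \frac{1}{-541}\right)^{2} = \left(3 - \frac{1}{541}\right)^{2} = \left(\frac{1622}{541}\right)^{2} = \frac{2630884}{292681}$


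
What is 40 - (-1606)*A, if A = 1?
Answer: 1646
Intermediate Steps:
40 - (-1606)*A = 40 - (-1606) = 40 - 146*(-11) = 40 + 1606 = 1646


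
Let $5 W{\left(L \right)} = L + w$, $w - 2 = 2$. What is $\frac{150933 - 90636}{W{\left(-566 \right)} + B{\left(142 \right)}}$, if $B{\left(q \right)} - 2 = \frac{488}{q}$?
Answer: $- \frac{21405435}{37972} \approx -563.72$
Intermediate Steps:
$w = 4$ ($w = 2 + 2 = 4$)
$B{\left(q \right)} = 2 + \frac{488}{q}$
$W{\left(L \right)} = \frac{4}{5} + \frac{L}{5}$ ($W{\left(L \right)} = \frac{L + 4}{5} = \frac{4 + L}{5} = \frac{4}{5} + \frac{L}{5}$)
$\frac{150933 - 90636}{W{\left(-566 \right)} + B{\left(142 \right)}} = \frac{150933 - 90636}{\left(\frac{4}{5} + \frac{1}{5} \left(-566\right)\right) + \left(2 + \frac{488}{142}\right)} = \frac{60297}{\left(\frac{4}{5} - \frac{566}{5}\right) + \left(2 + 488 \cdot \frac{1}{142}\right)} = \frac{60297}{- \frac{562}{5} + \left(2 + \frac{244}{71}\right)} = \frac{60297}{- \frac{562}{5} + \frac{386}{71}} = \frac{60297}{- \frac{37972}{355}} = 60297 \left(- \frac{355}{37972}\right) = - \frac{21405435}{37972}$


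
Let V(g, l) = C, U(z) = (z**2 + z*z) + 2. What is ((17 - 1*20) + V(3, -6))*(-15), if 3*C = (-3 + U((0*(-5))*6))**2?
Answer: 40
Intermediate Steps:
U(z) = 2 + 2*z**2 (U(z) = (z**2 + z**2) + 2 = 2*z**2 + 2 = 2 + 2*z**2)
C = 1/3 (C = (-3 + (2 + 2*((0*(-5))*6)**2))**2/3 = (-3 + (2 + 2*(0*6)**2))**2/3 = (-3 + (2 + 2*0**2))**2/3 = (-3 + (2 + 2*0))**2/3 = (-3 + (2 + 0))**2/3 = (-3 + 2)**2/3 = (1/3)*(-1)**2 = (1/3)*1 = 1/3 ≈ 0.33333)
V(g, l) = 1/3
((17 - 1*20) + V(3, -6))*(-15) = ((17 - 1*20) + 1/3)*(-15) = ((17 - 20) + 1/3)*(-15) = (-3 + 1/3)*(-15) = -8/3*(-15) = 40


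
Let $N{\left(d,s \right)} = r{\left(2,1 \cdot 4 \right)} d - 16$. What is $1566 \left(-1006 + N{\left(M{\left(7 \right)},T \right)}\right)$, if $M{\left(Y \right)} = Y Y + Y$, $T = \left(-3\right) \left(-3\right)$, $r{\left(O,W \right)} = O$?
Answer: $-1425060$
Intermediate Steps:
$T = 9$
$M{\left(Y \right)} = Y + Y^{2}$ ($M{\left(Y \right)} = Y^{2} + Y = Y + Y^{2}$)
$N{\left(d,s \right)} = -16 + 2 d$ ($N{\left(d,s \right)} = 2 d - 16 = -16 + 2 d$)
$1566 \left(-1006 + N{\left(M{\left(7 \right)},T \right)}\right) = 1566 \left(-1006 - \left(16 - 2 \cdot 7 \left(1 + 7\right)\right)\right) = 1566 \left(-1006 - \left(16 - 2 \cdot 7 \cdot 8\right)\right) = 1566 \left(-1006 + \left(-16 + 2 \cdot 56\right)\right) = 1566 \left(-1006 + \left(-16 + 112\right)\right) = 1566 \left(-1006 + 96\right) = 1566 \left(-910\right) = -1425060$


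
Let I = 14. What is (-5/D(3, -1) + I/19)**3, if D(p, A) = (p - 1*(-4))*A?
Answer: 7189057/2352637 ≈ 3.0557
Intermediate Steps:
D(p, A) = A*(4 + p) (D(p, A) = (p + 4)*A = (4 + p)*A = A*(4 + p))
(-5/D(3, -1) + I/19)**3 = (-5*(-1/(4 + 3)) + 14/19)**3 = (-5/((-1*7)) + 14*(1/19))**3 = (-5/(-7) + 14/19)**3 = (-5*(-1/7) + 14/19)**3 = (5/7 + 14/19)**3 = (193/133)**3 = 7189057/2352637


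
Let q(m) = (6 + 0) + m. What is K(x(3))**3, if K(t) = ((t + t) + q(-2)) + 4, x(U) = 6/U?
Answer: 1728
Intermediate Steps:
q(m) = 6 + m
K(t) = 8 + 2*t (K(t) = ((t + t) + (6 - 2)) + 4 = (2*t + 4) + 4 = (4 + 2*t) + 4 = 8 + 2*t)
K(x(3))**3 = (8 + 2*(6/3))**3 = (8 + 2*(6*(1/3)))**3 = (8 + 2*2)**3 = (8 + 4)**3 = 12**3 = 1728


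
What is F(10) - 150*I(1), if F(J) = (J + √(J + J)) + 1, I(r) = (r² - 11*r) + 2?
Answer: 1211 + 2*√5 ≈ 1215.5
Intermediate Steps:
I(r) = 2 + r² - 11*r
F(J) = 1 + J + √2*√J (F(J) = (J + √(2*J)) + 1 = (J + √2*√J) + 1 = 1 + J + √2*√J)
F(10) - 150*I(1) = (1 + 10 + √2*√10) - 150*(2 + 1² - 11*1) = (1 + 10 + 2*√5) - 150*(2 + 1 - 11) = (11 + 2*√5) - 150*(-8) = (11 + 2*√5) + 1200 = 1211 + 2*√5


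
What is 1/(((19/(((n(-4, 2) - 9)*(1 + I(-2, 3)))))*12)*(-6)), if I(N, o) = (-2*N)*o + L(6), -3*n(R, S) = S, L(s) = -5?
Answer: 29/513 ≈ 0.056530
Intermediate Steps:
n(R, S) = -S/3
I(N, o) = -5 - 2*N*o (I(N, o) = (-2*N)*o - 5 = -2*N*o - 5 = -5 - 2*N*o)
1/(((19/(((n(-4, 2) - 9)*(1 + I(-2, 3)))))*12)*(-6)) = 1/(((19/(((-⅓*2 - 9)*(1 + (-5 - 2*(-2)*3)))))*12)*(-6)) = 1/(((19/(((-⅔ - 9)*(1 + (-5 + 12)))))*12)*(-6)) = 1/(((19/((-29*(1 + 7)/3)))*12)*(-6)) = 1/(((19/((-29/3*8)))*12)*(-6)) = 1/(((19/(-232/3))*12)*(-6)) = 1/(((19*(-3/232))*12)*(-6)) = 1/(-57/232*12*(-6)) = 1/(-171/58*(-6)) = 1/(513/29) = 29/513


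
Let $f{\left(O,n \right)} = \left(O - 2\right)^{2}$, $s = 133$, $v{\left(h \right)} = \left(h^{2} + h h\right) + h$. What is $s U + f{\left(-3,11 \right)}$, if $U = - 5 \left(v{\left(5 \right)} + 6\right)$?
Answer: $-40540$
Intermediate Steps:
$v{\left(h \right)} = h + 2 h^{2}$ ($v{\left(h \right)} = \left(h^{2} + h^{2}\right) + h = 2 h^{2} + h = h + 2 h^{2}$)
$f{\left(O,n \right)} = \left(-2 + O\right)^{2}$
$U = -305$ ($U = - 5 \left(5 \left(1 + 2 \cdot 5\right) + 6\right) = - 5 \left(5 \left(1 + 10\right) + 6\right) = - 5 \left(5 \cdot 11 + 6\right) = - 5 \left(55 + 6\right) = \left(-5\right) 61 = -305$)
$s U + f{\left(-3,11 \right)} = 133 \left(-305\right) + \left(-2 - 3\right)^{2} = -40565 + \left(-5\right)^{2} = -40565 + 25 = -40540$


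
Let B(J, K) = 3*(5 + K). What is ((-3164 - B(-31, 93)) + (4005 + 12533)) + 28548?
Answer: 41628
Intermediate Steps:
B(J, K) = 15 + 3*K
((-3164 - B(-31, 93)) + (4005 + 12533)) + 28548 = ((-3164 - (15 + 3*93)) + (4005 + 12533)) + 28548 = ((-3164 - (15 + 279)) + 16538) + 28548 = ((-3164 - 1*294) + 16538) + 28548 = ((-3164 - 294) + 16538) + 28548 = (-3458 + 16538) + 28548 = 13080 + 28548 = 41628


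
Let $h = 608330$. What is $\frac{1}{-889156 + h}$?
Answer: $- \frac{1}{280826} \approx -3.5609 \cdot 10^{-6}$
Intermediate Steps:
$\frac{1}{-889156 + h} = \frac{1}{-889156 + 608330} = \frac{1}{-280826} = - \frac{1}{280826}$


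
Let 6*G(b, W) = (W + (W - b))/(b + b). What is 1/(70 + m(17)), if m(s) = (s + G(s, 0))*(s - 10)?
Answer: 12/2261 ≈ 0.0053074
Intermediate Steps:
G(b, W) = (-b + 2*W)/(12*b) (G(b, W) = ((W + (W - b))/(b + b))/6 = ((-b + 2*W)/((2*b)))/6 = ((-b + 2*W)*(1/(2*b)))/6 = ((-b + 2*W)/(2*b))/6 = (-b + 2*W)/(12*b))
m(s) = (-10 + s)*(-1/12 + s) (m(s) = (s + (-s + 2*0)/(12*s))*(s - 10) = (s + (-s + 0)/(12*s))*(-10 + s) = (s + (-s)/(12*s))*(-10 + s) = (s - 1/12)*(-10 + s) = (-1/12 + s)*(-10 + s) = (-10 + s)*(-1/12 + s))
1/(70 + m(17)) = 1/(70 + (⅚ + 17² - 121/12*17)) = 1/(70 + (⅚ + 289 - 2057/12)) = 1/(70 + 1421/12) = 1/(2261/12) = 12/2261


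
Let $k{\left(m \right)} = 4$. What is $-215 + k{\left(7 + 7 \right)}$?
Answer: $-211$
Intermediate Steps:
$-215 + k{\left(7 + 7 \right)} = -215 + 4 = -211$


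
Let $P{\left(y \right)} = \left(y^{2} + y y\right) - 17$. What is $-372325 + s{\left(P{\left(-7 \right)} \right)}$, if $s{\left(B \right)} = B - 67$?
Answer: $-372311$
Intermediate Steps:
$P{\left(y \right)} = -17 + 2 y^{2}$ ($P{\left(y \right)} = \left(y^{2} + y^{2}\right) - 17 = 2 y^{2} - 17 = -17 + 2 y^{2}$)
$s{\left(B \right)} = -67 + B$ ($s{\left(B \right)} = B - 67 = -67 + B$)
$-372325 + s{\left(P{\left(-7 \right)} \right)} = -372325 - \left(84 - 98\right) = -372325 + \left(-67 + \left(-17 + 2 \cdot 49\right)\right) = -372325 + \left(-67 + \left(-17 + 98\right)\right) = -372325 + \left(-67 + 81\right) = -372325 + 14 = -372311$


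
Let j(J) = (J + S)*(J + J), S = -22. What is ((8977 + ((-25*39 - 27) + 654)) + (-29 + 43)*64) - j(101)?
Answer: -6433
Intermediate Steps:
j(J) = 2*J*(-22 + J) (j(J) = (J - 22)*(J + J) = (-22 + J)*(2*J) = 2*J*(-22 + J))
((8977 + ((-25*39 - 27) + 654)) + (-29 + 43)*64) - j(101) = ((8977 + ((-25*39 - 27) + 654)) + (-29 + 43)*64) - 2*101*(-22 + 101) = ((8977 + ((-975 - 27) + 654)) + 14*64) - 2*101*79 = ((8977 + (-1002 + 654)) + 896) - 1*15958 = ((8977 - 348) + 896) - 15958 = (8629 + 896) - 15958 = 9525 - 15958 = -6433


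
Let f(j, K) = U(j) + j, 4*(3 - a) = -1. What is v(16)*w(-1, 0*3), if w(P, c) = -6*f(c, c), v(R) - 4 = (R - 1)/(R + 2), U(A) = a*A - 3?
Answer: 87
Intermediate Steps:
a = 13/4 (a = 3 - ¼*(-1) = 3 + ¼ = 13/4 ≈ 3.2500)
U(A) = -3 + 13*A/4 (U(A) = 13*A/4 - 3 = -3 + 13*A/4)
f(j, K) = -3 + 17*j/4 (f(j, K) = (-3 + 13*j/4) + j = -3 + 17*j/4)
v(R) = 4 + (-1 + R)/(2 + R) (v(R) = 4 + (R - 1)/(R + 2) = 4 + (-1 + R)/(2 + R))
w(P, c) = 18 - 51*c/2 (w(P, c) = -6*(-3 + 17*c/4) = 18 - 51*c/2)
v(16)*w(-1, 0*3) = ((7 + 5*16)/(2 + 16))*(18 - 0*3) = ((7 + 80)/18)*(18 - 51/2*0) = ((1/18)*87)*(18 + 0) = (29/6)*18 = 87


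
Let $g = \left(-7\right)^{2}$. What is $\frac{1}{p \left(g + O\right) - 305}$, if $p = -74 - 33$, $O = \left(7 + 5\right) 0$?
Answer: $- \frac{1}{5548} \approx -0.00018025$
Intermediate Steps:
$g = 49$
$O = 0$ ($O = 12 \cdot 0 = 0$)
$p = -107$ ($p = -74 - 33 = -107$)
$\frac{1}{p \left(g + O\right) - 305} = \frac{1}{- 107 \left(49 + 0\right) - 305} = \frac{1}{\left(-107\right) 49 - 305} = \frac{1}{-5243 - 305} = \frac{1}{-5548} = - \frac{1}{5548}$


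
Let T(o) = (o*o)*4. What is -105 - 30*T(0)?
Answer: -105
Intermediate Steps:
T(o) = 4*o**2 (T(o) = o**2*4 = 4*o**2)
-105 - 30*T(0) = -105 - 120*0**2 = -105 - 120*0 = -105 - 30*0 = -105 + 0 = -105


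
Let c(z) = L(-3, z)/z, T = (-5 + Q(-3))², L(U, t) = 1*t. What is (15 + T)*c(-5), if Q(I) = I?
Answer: 79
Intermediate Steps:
L(U, t) = t
T = 64 (T = (-5 - 3)² = (-8)² = 64)
c(z) = 1 (c(z) = z/z = 1)
(15 + T)*c(-5) = (15 + 64)*1 = 79*1 = 79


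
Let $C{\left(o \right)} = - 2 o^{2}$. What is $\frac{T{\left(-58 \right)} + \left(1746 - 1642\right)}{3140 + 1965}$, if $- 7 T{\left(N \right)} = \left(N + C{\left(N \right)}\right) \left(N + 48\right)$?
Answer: $- \frac{67132}{35735} \approx -1.8786$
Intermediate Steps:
$T{\left(N \right)} = - \frac{\left(48 + N\right) \left(N - 2 N^{2}\right)}{7}$ ($T{\left(N \right)} = - \frac{\left(N - 2 N^{2}\right) \left(N + 48\right)}{7} = - \frac{\left(N - 2 N^{2}\right) \left(48 + N\right)}{7} = - \frac{\left(48 + N\right) \left(N - 2 N^{2}\right)}{7}$)
$\frac{T{\left(-58 \right)} + \left(1746 - 1642\right)}{3140 + 1965} = \frac{\frac{1}{7} \left(-58\right) \left(-48 + 2 \left(-58\right)^{2} + 95 \left(-58\right)\right) + \left(1746 - 1642\right)}{3140 + 1965} = \frac{\frac{1}{7} \left(-58\right) \left(-48 + 2 \cdot 3364 - 5510\right) + \left(1746 - 1642\right)}{5105} = \left(\frac{1}{7} \left(-58\right) \left(-48 + 6728 - 5510\right) + 104\right) \frac{1}{5105} = \left(\frac{1}{7} \left(-58\right) 1170 + 104\right) \frac{1}{5105} = \left(- \frac{67860}{7} + 104\right) \frac{1}{5105} = \left(- \frac{67132}{7}\right) \frac{1}{5105} = - \frac{67132}{35735}$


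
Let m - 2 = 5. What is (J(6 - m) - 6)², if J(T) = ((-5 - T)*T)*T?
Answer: 100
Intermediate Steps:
m = 7 (m = 2 + 5 = 7)
J(T) = T²*(-5 - T) (J(T) = (T*(-5 - T))*T = T²*(-5 - T))
(J(6 - m) - 6)² = ((6 - 1*7)²*(-5 - (6 - 1*7)) - 6)² = ((6 - 7)²*(-5 - (6 - 7)) - 6)² = ((-1)²*(-5 - 1*(-1)) - 6)² = (1*(-5 + 1) - 6)² = (1*(-4) - 6)² = (-4 - 6)² = (-10)² = 100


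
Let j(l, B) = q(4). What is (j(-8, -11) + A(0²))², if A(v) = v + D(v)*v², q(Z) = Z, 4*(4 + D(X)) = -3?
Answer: 16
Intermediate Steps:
D(X) = -19/4 (D(X) = -4 + (¼)*(-3) = -4 - ¾ = -19/4)
j(l, B) = 4
A(v) = v - 19*v²/4
(j(-8, -11) + A(0²))² = (4 + (¼)*0²*(4 - 19*0²))² = (4 + (¼)*0*(4 - 19*0))² = (4 + (¼)*0*(4 + 0))² = (4 + (¼)*0*4)² = (4 + 0)² = 4² = 16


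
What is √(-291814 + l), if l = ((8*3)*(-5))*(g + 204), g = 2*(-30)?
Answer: I*√309094 ≈ 555.96*I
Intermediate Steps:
g = -60
l = -17280 (l = ((8*3)*(-5))*(-60 + 204) = (24*(-5))*144 = -120*144 = -17280)
√(-291814 + l) = √(-291814 - 17280) = √(-309094) = I*√309094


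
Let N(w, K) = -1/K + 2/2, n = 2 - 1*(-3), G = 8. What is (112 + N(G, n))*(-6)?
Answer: -3384/5 ≈ -676.80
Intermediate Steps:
n = 5 (n = 2 + 3 = 5)
N(w, K) = 1 - 1/K (N(w, K) = -1/K + 2*(½) = -1/K + 1 = 1 - 1/K)
(112 + N(G, n))*(-6) = (112 + (-1 + 5)/5)*(-6) = (112 + (⅕)*4)*(-6) = (112 + ⅘)*(-6) = (564/5)*(-6) = -3384/5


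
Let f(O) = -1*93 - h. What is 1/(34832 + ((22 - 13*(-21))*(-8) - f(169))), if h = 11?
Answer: 1/32576 ≈ 3.0697e-5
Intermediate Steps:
f(O) = -104 (f(O) = -1*93 - 1*11 = -93 - 11 = -104)
1/(34832 + ((22 - 13*(-21))*(-8) - f(169))) = 1/(34832 + ((22 - 13*(-21))*(-8) - 1*(-104))) = 1/(34832 + ((22 + 273)*(-8) + 104)) = 1/(34832 + (295*(-8) + 104)) = 1/(34832 + (-2360 + 104)) = 1/(34832 - 2256) = 1/32576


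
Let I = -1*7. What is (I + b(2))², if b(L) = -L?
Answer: 81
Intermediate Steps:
I = -7
(I + b(2))² = (-7 - 1*2)² = (-7 - 2)² = (-9)² = 81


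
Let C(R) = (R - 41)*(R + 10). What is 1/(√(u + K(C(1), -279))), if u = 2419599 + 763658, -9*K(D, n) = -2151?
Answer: √795874/1591748 ≈ 0.00056046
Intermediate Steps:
C(R) = (-41 + R)*(10 + R)
K(D, n) = 239 (K(D, n) = -⅑*(-2151) = 239)
u = 3183257
1/(√(u + K(C(1), -279))) = 1/(√(3183257 + 239)) = 1/(√3183496) = 1/(2*√795874) = √795874/1591748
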